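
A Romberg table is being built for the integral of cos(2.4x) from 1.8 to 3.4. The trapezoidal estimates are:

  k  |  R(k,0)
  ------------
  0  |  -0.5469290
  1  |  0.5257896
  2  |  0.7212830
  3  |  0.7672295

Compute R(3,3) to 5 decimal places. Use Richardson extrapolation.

0.78232

R(1,1) = (4·0.5257896 − (-0.5469290)) / 3 = 0.8833625
R(2,1) = 0.7212830 + (0.7212830 − 0.5257896)/3 = 0.7864475
R(3,1) = (4·0.7672295 − 0.7212830) / 3 = 0.7825450
R(2,2) = 0.7864475 + (0.7864475 − 0.8833625)/15 = 0.7799865
R(3,2) = (16·0.7825450 − 0.7864475) / 15 = 0.7822848
R(3,3) = 0.7822848 + (0.7822848 − 0.7799865)/63 = 0.7823213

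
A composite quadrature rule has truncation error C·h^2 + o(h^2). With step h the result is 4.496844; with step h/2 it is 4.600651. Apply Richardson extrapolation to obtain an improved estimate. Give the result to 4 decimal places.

Extrapolated value = (4·A(h/2) − A(h)) / (4 − 1)
= (4·4.600651 − 4.496844) / 3
= 13.905760 / 3 = 4.635253

4.6353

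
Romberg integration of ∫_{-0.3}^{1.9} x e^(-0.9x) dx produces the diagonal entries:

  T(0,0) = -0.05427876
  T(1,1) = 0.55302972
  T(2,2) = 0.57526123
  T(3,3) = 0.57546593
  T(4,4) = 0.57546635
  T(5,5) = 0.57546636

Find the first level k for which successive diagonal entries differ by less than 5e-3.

|T(1,1) − T(0,0)| = 0.60730848 ≥ 5e-3
|T(2,2) − T(1,1)| = 0.02223151 ≥ 5e-3
|T(3,3) − T(2,2)| = 0.00020470 < 5e-3

k = 3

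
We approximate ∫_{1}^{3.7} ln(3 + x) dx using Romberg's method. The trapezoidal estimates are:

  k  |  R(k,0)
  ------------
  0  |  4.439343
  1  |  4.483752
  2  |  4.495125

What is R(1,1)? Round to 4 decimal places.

Richardson extrapolation on the trapezoidal column (denominator 4−1=3):
R(1,1) = 4.483752 + (4.483752 − 4.439343)/3 = 4.498555
(Column j=1 coincides with Simpson's rule on the same nodes.)

4.4986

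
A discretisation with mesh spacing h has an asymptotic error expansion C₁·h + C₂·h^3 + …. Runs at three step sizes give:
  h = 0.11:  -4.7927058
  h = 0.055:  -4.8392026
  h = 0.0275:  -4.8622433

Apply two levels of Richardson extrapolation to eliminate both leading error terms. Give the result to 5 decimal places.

First eliminate the h term (factor 2^1 = 2):
  B₁ = (2·(-4.8392026) − (-4.7927058))/1 = -4.8856994
  B₂ = (2·(-4.8622433) − (-4.8392026))/1 = -4.8852840
Then eliminate the h^3 term (factor 2^3 = 8):
  (8·(-4.8852840) − (-4.8856994))/7 = -4.8852247

-4.88522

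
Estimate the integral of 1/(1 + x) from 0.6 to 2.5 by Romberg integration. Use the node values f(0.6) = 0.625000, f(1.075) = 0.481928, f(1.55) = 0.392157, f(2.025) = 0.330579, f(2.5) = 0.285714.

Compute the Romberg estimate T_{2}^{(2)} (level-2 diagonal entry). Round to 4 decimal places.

T_{0}^{(0)} (trapezoid, 1 panel, h=1.9000): 0.865178
T_{1}^{(0)} (trapezoid, 2 panels, h=0.9500): 0.805138
T_{2}^{(0)} (trapezoid, 4 panels, h=0.4750): 0.788510
T_{1}^{(1)} = 0.805138 + (0.805138 − 0.865178)/3 = 0.785125
T_{2}^{(1)} = 0.788510 + (0.788510 − 0.805138)/3 = 0.782967
T_{2}^{(2)} = 0.782967 + (0.782967 − 0.785125)/15 = 0.782823

0.7828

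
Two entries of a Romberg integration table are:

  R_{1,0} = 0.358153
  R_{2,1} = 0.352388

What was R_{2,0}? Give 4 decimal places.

0.3538

From R_{2,1} = (4·R_{2,0} − R_{1,0})/3, solve for R_{2,0}:
4·R_{2,0} = 3·0.352388 + 0.358153 = 1.415317
R_{2,0} = 0.353829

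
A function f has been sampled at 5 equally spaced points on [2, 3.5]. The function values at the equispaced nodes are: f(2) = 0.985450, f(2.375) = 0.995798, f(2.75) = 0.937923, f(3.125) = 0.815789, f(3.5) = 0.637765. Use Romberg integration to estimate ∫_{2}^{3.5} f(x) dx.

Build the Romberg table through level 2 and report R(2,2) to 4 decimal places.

1.3431

R(0,0) (trapezoid, 1 panel, h=1.5000): 1.217411
R(1,0) (trapezoid, 2 panels, h=0.7500): 1.312148
R(2,0) (trapezoid, 4 panels, h=0.3750): 1.335419
R(1,1) = 1.312148 + (1.312148 − 1.217411)/3 = 1.343727
R(2,1) = 1.335419 + (1.335419 − 1.312148)/3 = 1.343176
R(2,2) = 1.343176 + (1.343176 − 1.343727)/15 = 1.343139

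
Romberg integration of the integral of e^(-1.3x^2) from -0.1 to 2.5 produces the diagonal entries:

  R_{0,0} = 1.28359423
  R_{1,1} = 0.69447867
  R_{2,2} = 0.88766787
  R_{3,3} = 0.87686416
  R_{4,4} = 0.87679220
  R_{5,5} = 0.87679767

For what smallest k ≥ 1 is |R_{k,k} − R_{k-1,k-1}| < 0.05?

k = 3

|R_{1,1} − R_{0,0}| = 0.58911556 ≥ 0.05
|R_{2,2} − R_{1,1}| = 0.19318920 ≥ 0.05
|R_{3,3} − R_{2,2}| = 0.01080371 < 0.05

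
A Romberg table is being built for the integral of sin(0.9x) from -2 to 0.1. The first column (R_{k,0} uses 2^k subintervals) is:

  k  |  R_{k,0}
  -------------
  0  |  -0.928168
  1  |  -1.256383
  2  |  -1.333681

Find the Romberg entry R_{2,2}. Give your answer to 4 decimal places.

Richardson extrapolation on the trapezoidal column (denominator 4−1=3):
R_{1,1} = -1.256383 + (-1.256383 − (-0.928168))/3 = -1.365788
R_{2,1} = (4·(-1.333681) − (-1.256383)) / 3 = -1.359447
R_{2,2} = (16·(-1.359447) − (-1.365788)) / 15 = -1.359024

-1.3590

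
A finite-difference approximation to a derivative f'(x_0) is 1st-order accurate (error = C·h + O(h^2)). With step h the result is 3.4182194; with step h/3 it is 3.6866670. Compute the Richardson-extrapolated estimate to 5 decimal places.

The leading error scales as h; refining by a factor of 3 reduces it by 3^1 = 3.
Extrapolated value = (3·A(h/3) − A(h)) / (3 − 1)
= (3·3.6866670 − 3.4182194) / 2
= 7.6417816 / 2 = 3.8208908

3.82089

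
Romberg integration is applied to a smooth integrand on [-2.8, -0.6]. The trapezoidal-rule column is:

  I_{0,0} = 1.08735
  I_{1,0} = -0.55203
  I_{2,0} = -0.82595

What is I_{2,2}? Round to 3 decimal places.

-0.905

Richardson extrapolation on the trapezoidal column (denominator 4−1=3):
I_{1,1} = (4·(-0.55203) − 1.08735) / 3 = -1.09849
I_{2,1} = (4·(-0.82595) − (-0.55203)) / 3 = -0.91726
I_{2,2} = -0.91726 + (-0.91726 − (-1.09849))/15 = -0.90518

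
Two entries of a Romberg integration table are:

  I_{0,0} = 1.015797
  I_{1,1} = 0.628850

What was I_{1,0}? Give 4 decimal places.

From I_{1,1} = (4·I_{1,0} − I_{0,0})/3, solve for I_{1,0}:
4·I_{1,0} = 3·0.628850 + 1.015797 = 2.902347
I_{1,0} = 0.725587

0.7256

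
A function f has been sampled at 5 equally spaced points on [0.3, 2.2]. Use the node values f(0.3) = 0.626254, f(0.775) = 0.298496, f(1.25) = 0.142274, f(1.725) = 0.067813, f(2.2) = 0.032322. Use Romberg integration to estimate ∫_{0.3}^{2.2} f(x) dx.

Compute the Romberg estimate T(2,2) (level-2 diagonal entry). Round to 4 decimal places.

0.3808

T(0,0) (trapezoid, 1 panel, h=1.9000): 0.625647
T(1,0) (trapezoid, 2 panels, h=0.9500): 0.447984
T(2,0) (trapezoid, 4 panels, h=0.4750): 0.397989
T(1,1) = 0.447984 + (0.447984 − 0.625647)/3 = 0.388763
T(2,1) = 0.397989 + (0.397989 − 0.447984)/3 = 0.381324
T(2,2) = 0.381324 + (0.381324 − 0.388763)/15 = 0.380828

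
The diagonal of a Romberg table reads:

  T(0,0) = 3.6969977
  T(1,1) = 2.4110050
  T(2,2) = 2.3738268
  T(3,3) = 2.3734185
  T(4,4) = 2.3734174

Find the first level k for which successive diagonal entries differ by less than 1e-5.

k = 4

|T(1,1) − T(0,0)| = 1.2859927 ≥ 1e-5
|T(2,2) − T(1,1)| = 0.0371782 ≥ 1e-5
|T(3,3) − T(2,2)| = 0.0004083 ≥ 1e-5
|T(4,4) − T(3,3)| = 0.0000011 < 1e-5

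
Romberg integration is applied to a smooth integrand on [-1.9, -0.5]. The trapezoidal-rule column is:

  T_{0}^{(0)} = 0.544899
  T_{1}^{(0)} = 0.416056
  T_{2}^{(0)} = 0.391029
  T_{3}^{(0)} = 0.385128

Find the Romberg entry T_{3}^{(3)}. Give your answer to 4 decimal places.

T_{1}^{(1)} = (4·0.416056 − 0.544899) / 3 = 0.373108
T_{2}^{(1)} = (4·0.391029 − 0.416056) / 3 = 0.382687
T_{3}^{(1)} = 0.385128 + (0.385128 − 0.391029)/3 = 0.383161
T_{2}^{(2)} = 0.382687 + (0.382687 − 0.373108)/15 = 0.383326
T_{3}^{(2)} = 0.383161 + (0.383161 − 0.382687)/15 = 0.383193
T_{3}^{(3)} = (64·0.383193 − 0.383326) / 63 = 0.383191
(Column j=1 coincides with Simpson's rule on the same nodes.)

0.3832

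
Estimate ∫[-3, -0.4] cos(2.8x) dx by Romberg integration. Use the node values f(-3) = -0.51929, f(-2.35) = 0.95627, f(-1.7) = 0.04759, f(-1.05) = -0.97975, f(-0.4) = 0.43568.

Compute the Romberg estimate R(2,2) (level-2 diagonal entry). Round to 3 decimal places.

-0.022

R(0,0) (trapezoid, 1 panel, h=2.6000): -0.10869
R(1,0) (trapezoid, 2 panels, h=1.3000): 0.00752
R(2,0) (trapezoid, 4 panels, h=0.6500): -0.01150
R(1,1) = 0.00752 + (0.00752 − (-0.10869))/3 = 0.04626
R(2,1) = -0.01150 + (-0.01150 − 0.00752)/3 = -0.01784
R(2,2) = -0.01784 + (-0.01784 − 0.04626)/15 = -0.02211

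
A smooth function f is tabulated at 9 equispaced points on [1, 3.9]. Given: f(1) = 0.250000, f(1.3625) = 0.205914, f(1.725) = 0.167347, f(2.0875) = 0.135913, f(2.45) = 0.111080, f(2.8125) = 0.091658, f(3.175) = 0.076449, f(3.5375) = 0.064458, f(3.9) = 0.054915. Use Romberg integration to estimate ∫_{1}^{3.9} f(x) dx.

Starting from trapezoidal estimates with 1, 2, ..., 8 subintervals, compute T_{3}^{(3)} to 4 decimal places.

0.3633

T_{0}^{(0)} (trapezoid, 1 panel, h=2.9000): 0.442127
T_{1}^{(0)} (trapezoid, 2 panels, h=1.4500): 0.382129
T_{2}^{(0)} (trapezoid, 4 panels, h=0.7250): 0.367817
T_{3}^{(0)} (trapezoid, 8 panels, h=0.3625): 0.364413
T_{1}^{(1)} = 0.382129 + (0.382129 − 0.442127)/3 = 0.362130
T_{2}^{(1)} = 0.367817 + (0.367817 − 0.382129)/3 = 0.363046
T_{3}^{(1)} = 0.364413 + (0.364413 − 0.367817)/3 = 0.363278
T_{2}^{(2)} = 0.363046 + (0.363046 − 0.362130)/15 = 0.363107
T_{3}^{(2)} = 0.363278 + (0.363278 − 0.363046)/15 = 0.363293
T_{3}^{(3)} = 0.363293 + (0.363293 − 0.363107)/63 = 0.363296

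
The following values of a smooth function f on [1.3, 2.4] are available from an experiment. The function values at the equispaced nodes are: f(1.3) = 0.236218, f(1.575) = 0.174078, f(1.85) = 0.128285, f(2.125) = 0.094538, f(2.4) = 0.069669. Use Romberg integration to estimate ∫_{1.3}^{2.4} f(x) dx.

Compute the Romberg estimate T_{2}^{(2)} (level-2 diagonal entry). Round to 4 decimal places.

0.1500

T_{0}^{(0)} (trapezoid, 1 panel, h=1.1000): 0.168238
T_{1}^{(0)} (trapezoid, 2 panels, h=0.5500): 0.154676
T_{2}^{(0)} (trapezoid, 4 panels, h=0.2750): 0.151207
T_{1}^{(1)} = 0.154676 + (0.154676 − 0.168238)/3 = 0.150155
T_{2}^{(1)} = 0.151207 + (0.151207 − 0.154676)/3 = 0.150051
T_{2}^{(2)} = 0.150051 + (0.150051 − 0.150155)/15 = 0.150044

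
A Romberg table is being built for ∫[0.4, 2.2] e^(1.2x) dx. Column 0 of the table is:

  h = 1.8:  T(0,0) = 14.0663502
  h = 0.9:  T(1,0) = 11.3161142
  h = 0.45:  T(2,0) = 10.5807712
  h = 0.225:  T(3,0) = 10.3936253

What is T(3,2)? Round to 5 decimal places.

10.33095

Richardson extrapolation on the trapezoidal column (denominator 4−1=3):
T(2,1) = 10.5807712 + (10.5807712 − 11.3161142)/3 = 10.3356569
T(3,1) = (4·10.3936253 − 10.5807712) / 3 = 10.3312433
T(3,2) = 10.3312433 + (10.3312433 − 10.3356569)/15 = 10.3309491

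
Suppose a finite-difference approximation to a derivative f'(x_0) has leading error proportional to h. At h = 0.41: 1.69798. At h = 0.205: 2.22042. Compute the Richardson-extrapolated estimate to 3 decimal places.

2.743

Extrapolated value = (2·A(h/2) − A(h)) / (2 − 1)
= (2·2.22042 − 1.69798) / 1
= 2.74286 / 1 = 2.74286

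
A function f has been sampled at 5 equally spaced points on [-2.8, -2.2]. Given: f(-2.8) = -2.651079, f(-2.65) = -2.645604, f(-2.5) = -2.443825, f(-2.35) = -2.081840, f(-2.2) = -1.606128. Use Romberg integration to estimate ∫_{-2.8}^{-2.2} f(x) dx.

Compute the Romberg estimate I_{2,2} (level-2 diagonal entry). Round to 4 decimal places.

I_{0,0} (trapezoid, 1 panel, h=0.6000): -1.277162
I_{1,0} (trapezoid, 2 panels, h=0.3000): -1.371729
I_{2,0} (trapezoid, 4 panels, h=0.1500): -1.394981
I_{1,1} = -1.371729 + (-1.371729 − (-1.277162))/3 = -1.403251
I_{2,1} = -1.394981 + (-1.394981 − (-1.371729))/3 = -1.402732
I_{2,2} = -1.402732 + (-1.402732 − (-1.403251))/15 = -1.402697

-1.4027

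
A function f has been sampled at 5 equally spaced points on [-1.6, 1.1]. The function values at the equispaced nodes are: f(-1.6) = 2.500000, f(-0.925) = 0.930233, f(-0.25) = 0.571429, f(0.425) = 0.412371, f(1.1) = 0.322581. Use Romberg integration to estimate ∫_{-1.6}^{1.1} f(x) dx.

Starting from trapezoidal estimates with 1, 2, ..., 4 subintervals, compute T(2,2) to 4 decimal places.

T(0,0) (trapezoid, 1 panel, h=2.7000): 3.810484
T(1,0) (trapezoid, 2 panels, h=1.3500): 2.676671
T(2,0) (trapezoid, 4 panels, h=0.6750): 2.244593
T(1,1) = 2.676671 + (2.676671 − 3.810484)/3 = 2.298733
T(2,1) = 2.244593 + (2.244593 − 2.676671)/3 = 2.100567
T(2,2) = 2.100567 + (2.100567 − 2.298733)/15 = 2.087356

2.0874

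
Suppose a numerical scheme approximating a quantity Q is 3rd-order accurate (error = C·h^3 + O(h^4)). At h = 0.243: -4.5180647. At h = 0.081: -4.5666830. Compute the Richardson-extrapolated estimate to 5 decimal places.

Extrapolated value = (27·A(h/3) − A(h)) / (27 − 1)
= (27·(-4.5666830) − (-4.5180647)) / 26
= -118.7823763 / 26 = -4.5685529

-4.56855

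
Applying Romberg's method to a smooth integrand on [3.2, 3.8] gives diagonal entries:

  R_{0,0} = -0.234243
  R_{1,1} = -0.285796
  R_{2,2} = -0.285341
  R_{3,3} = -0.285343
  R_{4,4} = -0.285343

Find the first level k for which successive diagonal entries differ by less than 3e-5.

k = 3

|R_{1,1} − R_{0,0}| = 0.051553 ≥ 3e-5
|R_{2,2} − R_{1,1}| = 0.000455 ≥ 3e-5
|R_{3,3} − R_{2,2}| = 0.000002 < 3e-5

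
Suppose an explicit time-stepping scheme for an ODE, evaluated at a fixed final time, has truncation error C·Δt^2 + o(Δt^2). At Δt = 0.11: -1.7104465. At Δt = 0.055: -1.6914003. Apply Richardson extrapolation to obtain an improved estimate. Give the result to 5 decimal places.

The leading error scales as Δt^2; refining by a factor of 2 reduces it by 2^2 = 4.
Extrapolated value = (4·A(Δt/2) − A(Δt)) / (4 − 1)
= (4·(-1.6914003) − (-1.7104465)) / 3
= -5.0551547 / 3 = -1.6850516

-1.68505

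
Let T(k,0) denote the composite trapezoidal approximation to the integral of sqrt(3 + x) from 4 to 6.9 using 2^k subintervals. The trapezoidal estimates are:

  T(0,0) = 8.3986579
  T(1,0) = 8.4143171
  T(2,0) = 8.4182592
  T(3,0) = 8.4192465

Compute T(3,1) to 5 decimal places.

8.41958

T(3,1) = (4·8.4192465 − 8.4182592) / 3 = 8.4195756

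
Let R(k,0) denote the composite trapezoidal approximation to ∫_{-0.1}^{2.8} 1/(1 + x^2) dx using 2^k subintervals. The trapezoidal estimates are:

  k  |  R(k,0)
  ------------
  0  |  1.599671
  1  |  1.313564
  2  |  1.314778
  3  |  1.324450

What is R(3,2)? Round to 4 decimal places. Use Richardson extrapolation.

1.3285

R(2,1) = (4·1.314778 − 1.313564) / 3 = 1.315183
R(3,1) = (4·1.324450 − 1.314778) / 3 = 1.327674
R(3,2) = 1.327674 + (1.327674 − 1.315183)/15 = 1.328507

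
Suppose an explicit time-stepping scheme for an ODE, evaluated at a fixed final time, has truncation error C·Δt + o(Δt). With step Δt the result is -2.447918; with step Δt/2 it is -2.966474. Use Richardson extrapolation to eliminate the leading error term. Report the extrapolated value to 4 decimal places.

-3.4850

The leading error scales as Δt; refining by a factor of 2 reduces it by 2^1 = 2.
Extrapolated value = (2·A(Δt/2) − A(Δt)) / (2 − 1)
= (2·(-2.966474) − (-2.447918)) / 1
= -3.485030 / 1 = -3.485030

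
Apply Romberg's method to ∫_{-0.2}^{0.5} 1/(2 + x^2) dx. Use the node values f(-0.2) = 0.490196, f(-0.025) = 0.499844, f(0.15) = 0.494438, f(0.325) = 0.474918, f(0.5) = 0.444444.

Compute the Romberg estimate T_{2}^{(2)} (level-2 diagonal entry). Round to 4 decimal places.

0.3396

T_{0}^{(0)} (trapezoid, 1 panel, h=0.7000): 0.327124
T_{1}^{(0)} (trapezoid, 2 panels, h=0.3500): 0.336615
T_{2}^{(0)} (trapezoid, 4 panels, h=0.1750): 0.338891
T_{1}^{(1)} = 0.336615 + (0.336615 − 0.327124)/3 = 0.339779
T_{2}^{(1)} = 0.338891 + (0.338891 − 0.336615)/3 = 0.339650
T_{2}^{(2)} = 0.339650 + (0.339650 − 0.339779)/15 = 0.339641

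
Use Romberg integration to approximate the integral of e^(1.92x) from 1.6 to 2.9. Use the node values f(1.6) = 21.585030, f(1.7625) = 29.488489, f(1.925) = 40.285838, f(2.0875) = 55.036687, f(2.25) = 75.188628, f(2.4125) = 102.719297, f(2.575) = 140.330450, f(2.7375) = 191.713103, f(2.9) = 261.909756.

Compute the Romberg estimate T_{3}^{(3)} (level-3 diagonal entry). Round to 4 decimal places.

T_{0}^{(0)} (trapezoid, 1 panel, h=1.3000): 184.271611
T_{1}^{(0)} (trapezoid, 2 panels, h=0.6500): 141.008414
T_{2}^{(0)} (trapezoid, 4 panels, h=0.3250): 129.204500
T_{3}^{(0)} (trapezoid, 8 panels, h=0.1625): 126.182856
T_{1}^{(1)} = 141.008414 + (141.008414 − 184.271611)/3 = 126.587348
T_{2}^{(1)} = 129.204500 + (129.204500 − 141.008414)/3 = 125.269862
T_{3}^{(1)} = 126.182856 + (126.182856 − 129.204500)/3 = 125.175641
T_{2}^{(2)} = 125.269862 + (125.269862 − 126.587348)/15 = 125.182030
T_{3}^{(2)} = 125.175641 + (125.175641 − 125.269862)/15 = 125.169360
T_{3}^{(3)} = 125.169360 + (125.169360 − 125.182030)/63 = 125.169159

125.1692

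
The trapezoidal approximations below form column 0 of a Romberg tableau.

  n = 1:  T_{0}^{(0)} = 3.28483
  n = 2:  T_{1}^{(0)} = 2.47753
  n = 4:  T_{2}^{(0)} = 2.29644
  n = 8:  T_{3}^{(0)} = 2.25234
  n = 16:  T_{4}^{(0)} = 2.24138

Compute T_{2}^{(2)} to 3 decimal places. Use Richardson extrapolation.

2.238

Richardson extrapolation on the trapezoidal column (denominator 4−1=3):
T_{1}^{(1)} = (4·2.47753 − 3.28483) / 3 = 2.20843
T_{2}^{(1)} = (4·2.29644 − 2.47753) / 3 = 2.23608
T_{2}^{(2)} = (16·2.23608 − 2.20843) / 15 = 2.23792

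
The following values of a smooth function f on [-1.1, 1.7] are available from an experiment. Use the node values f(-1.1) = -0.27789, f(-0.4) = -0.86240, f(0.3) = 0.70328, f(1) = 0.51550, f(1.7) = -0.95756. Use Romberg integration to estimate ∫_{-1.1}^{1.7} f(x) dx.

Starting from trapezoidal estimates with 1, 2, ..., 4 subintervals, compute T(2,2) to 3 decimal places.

-0.352

T(0,0) (trapezoid, 1 panel, h=2.8000): -1.72963
T(1,0) (trapezoid, 2 panels, h=1.4000): 0.11978
T(2,0) (trapezoid, 4 panels, h=0.7000): -0.18294
T(1,1) = 0.11978 + (0.11978 − (-1.72963))/3 = 0.73625
T(2,1) = -0.18294 + (-0.18294 − 0.11978)/3 = -0.28385
T(2,2) = -0.28385 + (-0.28385 − 0.73625)/15 = -0.35186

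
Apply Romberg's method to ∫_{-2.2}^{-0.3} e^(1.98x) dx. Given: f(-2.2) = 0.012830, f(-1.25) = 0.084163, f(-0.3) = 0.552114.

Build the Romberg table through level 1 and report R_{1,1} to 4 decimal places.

0.2855

R_{0,0} (trapezoid, 1 panel, h=1.9000): 0.536697
R_{1,0} (trapezoid, 2 panels, h=0.9500): 0.348303
R_{1,1} = 0.348303 + (0.348303 − 0.536697)/3 = 0.285505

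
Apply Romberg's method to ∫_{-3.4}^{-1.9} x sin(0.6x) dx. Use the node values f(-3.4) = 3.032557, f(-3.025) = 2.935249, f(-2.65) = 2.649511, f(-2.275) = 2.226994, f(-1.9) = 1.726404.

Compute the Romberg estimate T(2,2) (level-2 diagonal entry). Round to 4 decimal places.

T(0,0) (trapezoid, 1 panel, h=1.5000): 3.569221
T(1,0) (trapezoid, 2 panels, h=0.7500): 3.771744
T(2,0) (trapezoid, 4 panels, h=0.3750): 3.821713
T(1,1) = 3.771744 + (3.771744 − 3.569221)/3 = 3.839252
T(2,1) = 3.821713 + (3.821713 − 3.771744)/3 = 3.838369
T(2,2) = 3.838369 + (3.838369 − 3.839252)/15 = 3.838310

3.8383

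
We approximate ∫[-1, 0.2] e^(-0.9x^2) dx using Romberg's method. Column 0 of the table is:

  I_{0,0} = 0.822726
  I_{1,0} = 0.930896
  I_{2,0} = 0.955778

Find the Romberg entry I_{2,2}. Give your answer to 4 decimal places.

0.9639

I_{1,1} = (4·0.930896 − 0.822726) / 3 = 0.966953
I_{2,1} = 0.955778 + (0.955778 − 0.930896)/3 = 0.964072
I_{2,2} = 0.964072 + (0.964072 − 0.966953)/15 = 0.963880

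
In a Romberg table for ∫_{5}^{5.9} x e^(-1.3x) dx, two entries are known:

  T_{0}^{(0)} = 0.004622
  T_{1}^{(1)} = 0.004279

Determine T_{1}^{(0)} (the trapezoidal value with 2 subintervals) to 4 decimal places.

From T_{1}^{(1)} = (4·T_{1}^{(0)} − T_{0}^{(0)})/3, solve for T_{1}^{(0)}:
4·T_{1}^{(0)} = 3·0.004279 + 0.004622 = 0.017459
T_{1}^{(0)} = 0.004365

0.0044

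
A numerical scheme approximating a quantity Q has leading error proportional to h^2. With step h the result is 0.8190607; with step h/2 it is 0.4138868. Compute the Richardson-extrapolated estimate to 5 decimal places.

0.27883

Extrapolated value = (4·A(h/2) − A(h)) / (4 − 1)
= (4·0.4138868 − 0.8190607) / 3
= 0.8364865 / 3 = 0.2788288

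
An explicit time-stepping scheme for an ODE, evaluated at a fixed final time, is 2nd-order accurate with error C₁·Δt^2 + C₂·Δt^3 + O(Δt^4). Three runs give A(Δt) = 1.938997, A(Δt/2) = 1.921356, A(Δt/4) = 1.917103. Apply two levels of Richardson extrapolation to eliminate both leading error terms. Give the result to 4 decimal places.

1.9157

First eliminate the Δt^2 term (factor 2^2 = 4):
  B₁ = (4·1.921356 − 1.938997)/3 = 1.915476
  B₂ = (4·1.917103 − 1.921356)/3 = 1.915685
Then eliminate the Δt^3 term (factor 2^3 = 8):
  (8·1.915685 − 1.915476)/7 = 1.915715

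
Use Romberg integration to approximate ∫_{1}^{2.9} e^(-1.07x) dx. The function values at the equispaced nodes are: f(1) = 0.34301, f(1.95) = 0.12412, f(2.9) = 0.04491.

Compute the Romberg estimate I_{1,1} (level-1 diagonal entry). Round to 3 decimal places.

I_{0,0} (trapezoid, 1 panel, h=1.9000): 0.36852
I_{1,0} (trapezoid, 2 panels, h=0.9500): 0.30218
I_{1,1} = 0.30218 + (0.30218 − 0.36852)/3 = 0.28007

0.280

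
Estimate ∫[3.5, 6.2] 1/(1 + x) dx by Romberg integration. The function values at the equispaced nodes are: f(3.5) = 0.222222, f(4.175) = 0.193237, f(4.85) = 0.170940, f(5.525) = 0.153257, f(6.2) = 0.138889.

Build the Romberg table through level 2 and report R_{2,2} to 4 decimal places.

0.4700

R_{0,0} (trapezoid, 1 panel, h=2.7000): 0.487500
R_{1,0} (trapezoid, 2 panels, h=1.3500): 0.474519
R_{2,0} (trapezoid, 4 panels, h=0.6750): 0.471143
R_{1,1} = 0.474519 + (0.474519 − 0.487500)/3 = 0.470192
R_{2,1} = 0.471143 + (0.471143 − 0.474519)/3 = 0.470018
R_{2,2} = 0.470018 + (0.470018 − 0.470192)/15 = 0.470006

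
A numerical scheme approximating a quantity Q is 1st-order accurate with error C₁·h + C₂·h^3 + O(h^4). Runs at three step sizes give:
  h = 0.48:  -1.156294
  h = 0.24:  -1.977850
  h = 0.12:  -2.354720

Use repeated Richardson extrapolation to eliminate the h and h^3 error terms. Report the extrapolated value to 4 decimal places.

First eliminate the h term (factor 2^1 = 2):
  B₁ = (2·(-1.977850) − (-1.156294))/1 = -2.799406
  B₂ = (2·(-2.354720) − (-1.977850))/1 = -2.731590
Then eliminate the h^3 term (factor 2^3 = 8):
  (8·(-2.731590) − (-2.799406))/7 = -2.721902

-2.7219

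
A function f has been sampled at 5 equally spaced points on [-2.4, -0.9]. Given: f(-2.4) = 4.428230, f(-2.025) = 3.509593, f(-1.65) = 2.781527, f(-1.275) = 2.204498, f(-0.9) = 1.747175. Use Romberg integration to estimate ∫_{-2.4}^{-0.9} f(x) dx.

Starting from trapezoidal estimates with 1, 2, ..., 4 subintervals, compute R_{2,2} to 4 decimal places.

4.3243

R_{0,0} (trapezoid, 1 panel, h=1.5000): 4.631554
R_{1,0} (trapezoid, 2 panels, h=0.7500): 4.401922
R_{2,0} (trapezoid, 4 panels, h=0.3750): 4.343745
R_{1,1} = 4.401922 + (4.401922 − 4.631554)/3 = 4.325378
R_{2,1} = 4.343745 + (4.343745 − 4.401922)/3 = 4.324353
R_{2,2} = 4.324353 + (4.324353 − 4.325378)/15 = 4.324285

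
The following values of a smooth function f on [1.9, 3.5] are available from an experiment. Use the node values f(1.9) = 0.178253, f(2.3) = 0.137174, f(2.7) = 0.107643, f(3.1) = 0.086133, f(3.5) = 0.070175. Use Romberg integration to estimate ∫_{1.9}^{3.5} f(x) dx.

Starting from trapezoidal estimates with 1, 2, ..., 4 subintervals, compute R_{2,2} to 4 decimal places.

0.1809

R_{0,0} (trapezoid, 1 panel, h=1.6000): 0.198742
R_{1,0} (trapezoid, 2 panels, h=0.8000): 0.185486
R_{2,0} (trapezoid, 4 panels, h=0.4000): 0.182066
R_{1,1} = 0.185486 + (0.185486 − 0.198742)/3 = 0.181067
R_{2,1} = 0.182066 + (0.182066 − 0.185486)/3 = 0.180926
R_{2,2} = 0.180926 + (0.180926 − 0.181067)/15 = 0.180917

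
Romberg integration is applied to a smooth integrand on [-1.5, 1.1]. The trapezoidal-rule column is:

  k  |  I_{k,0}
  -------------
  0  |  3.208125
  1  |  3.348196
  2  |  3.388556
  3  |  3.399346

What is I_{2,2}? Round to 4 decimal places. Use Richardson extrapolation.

3.4025

Richardson extrapolation on the trapezoidal column (denominator 4−1=3):
I_{1,1} = 3.348196 + (3.348196 − 3.208125)/3 = 3.394886
I_{2,1} = 3.388556 + (3.388556 − 3.348196)/3 = 3.402009
I_{2,2} = (16·3.402009 − 3.394886) / 15 = 3.402484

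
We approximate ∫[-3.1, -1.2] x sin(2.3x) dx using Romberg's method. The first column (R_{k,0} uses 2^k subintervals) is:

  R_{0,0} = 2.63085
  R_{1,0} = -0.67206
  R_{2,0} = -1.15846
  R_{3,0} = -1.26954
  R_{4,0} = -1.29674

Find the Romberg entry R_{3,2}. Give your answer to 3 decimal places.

-1.306

R_{2,1} = (4·(-1.15846) − (-0.67206)) / 3 = -1.32059
R_{3,1} = (4·(-1.26954) − (-1.15846)) / 3 = -1.30657
R_{3,2} = -1.30657 + (-1.30657 − (-1.32059))/15 = -1.30564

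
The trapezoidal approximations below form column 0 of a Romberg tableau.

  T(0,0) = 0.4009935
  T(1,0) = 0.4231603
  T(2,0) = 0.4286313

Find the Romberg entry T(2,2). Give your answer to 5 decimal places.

0.43045

Richardson extrapolation on the trapezoidal column (denominator 4−1=3):
T(1,1) = (4·0.4231603 − 0.4009935) / 3 = 0.4305492
T(2,1) = (4·0.4286313 − 0.4231603) / 3 = 0.4304550
T(2,2) = 0.4304550 + (0.4304550 − 0.4305492)/15 = 0.4304487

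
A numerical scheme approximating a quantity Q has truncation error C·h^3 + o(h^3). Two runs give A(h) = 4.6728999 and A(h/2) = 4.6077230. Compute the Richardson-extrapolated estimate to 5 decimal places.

The leading error scales as h^3; refining by a factor of 2 reduces it by 2^3 = 8.
Extrapolated value = (8·A(h/2) − A(h)) / (8 − 1)
= (8·4.6077230 − 4.6728999) / 7
= 32.1888841 / 7 = 4.5984120

4.59841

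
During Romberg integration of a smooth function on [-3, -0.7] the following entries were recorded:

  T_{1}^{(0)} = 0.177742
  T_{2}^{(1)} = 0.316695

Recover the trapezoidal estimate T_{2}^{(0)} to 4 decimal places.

From T_{2}^{(1)} = (4·T_{2}^{(0)} − T_{1}^{(0)})/3, solve for T_{2}^{(0)}:
4·T_{2}^{(0)} = 3·0.316695 + 0.177742 = 1.127827
T_{2}^{(0)} = 0.281957

0.2820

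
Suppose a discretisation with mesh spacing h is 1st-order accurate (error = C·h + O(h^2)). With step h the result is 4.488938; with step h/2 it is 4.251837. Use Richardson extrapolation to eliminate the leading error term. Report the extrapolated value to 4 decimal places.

The leading error scales as h; refining by a factor of 2 reduces it by 2^1 = 2.
Extrapolated value = (2·A(h/2) − A(h)) / (2 − 1)
= (2·4.251837 − 4.488938) / 1
= 4.014736 / 1 = 4.014736

4.0147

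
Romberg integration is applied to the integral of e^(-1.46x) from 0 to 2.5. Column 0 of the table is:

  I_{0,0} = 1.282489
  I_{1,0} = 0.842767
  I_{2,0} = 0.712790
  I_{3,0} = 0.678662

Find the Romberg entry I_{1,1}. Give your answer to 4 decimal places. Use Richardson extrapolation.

Richardson extrapolation on the trapezoidal column (denominator 4−1=3):
I_{1,1} = 0.842767 + (0.842767 − 1.282489)/3 = 0.696193
(Column j=1 coincides with Simpson's rule on the same nodes.)

0.6962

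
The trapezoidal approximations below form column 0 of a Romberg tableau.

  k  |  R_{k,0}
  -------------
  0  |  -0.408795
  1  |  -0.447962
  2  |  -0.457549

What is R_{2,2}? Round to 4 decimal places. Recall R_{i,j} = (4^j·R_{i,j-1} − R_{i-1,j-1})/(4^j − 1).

Richardson extrapolation on the trapezoidal column (denominator 4−1=3):
R_{1,1} = -0.447962 + (-0.447962 − (-0.408795))/3 = -0.461018
R_{2,1} = -0.457549 + (-0.457549 − (-0.447962))/3 = -0.460745
R_{2,2} = (16·(-0.460745) − (-0.461018)) / 15 = -0.460727

-0.4607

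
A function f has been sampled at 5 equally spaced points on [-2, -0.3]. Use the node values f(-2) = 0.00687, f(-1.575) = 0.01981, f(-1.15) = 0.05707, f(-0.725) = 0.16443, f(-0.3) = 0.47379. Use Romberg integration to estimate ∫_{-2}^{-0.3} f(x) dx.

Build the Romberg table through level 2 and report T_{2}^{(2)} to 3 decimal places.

0.188

T_{0}^{(0)} (trapezoid, 1 panel, h=1.7000): 0.40856
T_{1}^{(0)} (trapezoid, 2 panels, h=0.8500): 0.25279
T_{2}^{(0)} (trapezoid, 4 panels, h=0.4250): 0.20470
T_{1}^{(1)} = 0.25279 + (0.25279 − 0.40856)/3 = 0.20087
T_{2}^{(1)} = 0.20470 + (0.20470 − 0.25279)/3 = 0.18867
T_{2}^{(2)} = 0.18867 + (0.18867 − 0.20087)/15 = 0.18786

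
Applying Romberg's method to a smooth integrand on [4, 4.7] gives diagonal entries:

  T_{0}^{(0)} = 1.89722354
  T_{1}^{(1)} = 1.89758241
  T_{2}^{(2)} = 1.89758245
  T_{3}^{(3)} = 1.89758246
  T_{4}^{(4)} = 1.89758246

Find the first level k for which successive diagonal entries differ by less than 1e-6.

|T_{1}^{(1)} − T_{0}^{(0)}| = 0.00035887 ≥ 1e-6
|T_{2}^{(2)} − T_{1}^{(1)}| = 0.00000004 < 1e-6

k = 2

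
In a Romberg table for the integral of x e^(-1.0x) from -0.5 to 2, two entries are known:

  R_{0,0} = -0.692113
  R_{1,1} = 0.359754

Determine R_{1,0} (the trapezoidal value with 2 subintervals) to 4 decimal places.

From R_{1,1} = (4·R_{1,0} − R_{0,0})/3, solve for R_{1,0}:
4·R_{1,0} = 3·0.359754 + (-0.692113) = 0.387149
R_{1,0} = 0.096787

0.0968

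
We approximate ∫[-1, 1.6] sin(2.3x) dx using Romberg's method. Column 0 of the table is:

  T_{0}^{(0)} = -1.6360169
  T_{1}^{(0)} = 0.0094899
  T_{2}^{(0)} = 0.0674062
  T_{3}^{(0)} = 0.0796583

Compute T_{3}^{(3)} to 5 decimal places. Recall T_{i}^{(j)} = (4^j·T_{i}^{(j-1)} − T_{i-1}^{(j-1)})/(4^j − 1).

T_{1}^{(1)} = 0.0094899 + (0.0094899 − (-1.6360169))/3 = 0.5579922
T_{2}^{(1)} = 0.0674062 + (0.0674062 − 0.0094899)/3 = 0.0867116
T_{3}^{(1)} = (4·0.0796583 − 0.0674062) / 3 = 0.0837423
T_{2}^{(2)} = (16·0.0867116 − 0.5579922) / 15 = 0.0552929
T_{3}^{(2)} = 0.0837423 + (0.0837423 − 0.0867116)/15 = 0.0835443
T_{3}^{(3)} = (64·0.0835443 − 0.0552929) / 63 = 0.0839927

0.08399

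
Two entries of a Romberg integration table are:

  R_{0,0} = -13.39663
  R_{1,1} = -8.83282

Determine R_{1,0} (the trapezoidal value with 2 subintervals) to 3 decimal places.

From R_{1,1} = (4·R_{1,0} − R_{0,0})/3, solve for R_{1,0}:
4·R_{1,0} = 3·(-8.83282) + (-13.39663) = -39.89509
R_{1,0} = -9.97377

-9.974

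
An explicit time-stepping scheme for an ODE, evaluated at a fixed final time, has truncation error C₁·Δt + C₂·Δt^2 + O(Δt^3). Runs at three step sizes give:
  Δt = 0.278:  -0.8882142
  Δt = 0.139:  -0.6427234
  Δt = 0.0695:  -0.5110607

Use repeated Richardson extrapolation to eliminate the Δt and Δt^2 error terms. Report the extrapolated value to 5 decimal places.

First eliminate the Δt term (factor 2^1 = 2):
  B₁ = (2·(-0.6427234) − (-0.8882142))/1 = -0.3972326
  B₂ = (2·(-0.5110607) − (-0.6427234))/1 = -0.3793980
Then eliminate the Δt^2 term (factor 2^2 = 4):
  (4·(-0.3793980) − (-0.3972326))/3 = -0.3734531

-0.37345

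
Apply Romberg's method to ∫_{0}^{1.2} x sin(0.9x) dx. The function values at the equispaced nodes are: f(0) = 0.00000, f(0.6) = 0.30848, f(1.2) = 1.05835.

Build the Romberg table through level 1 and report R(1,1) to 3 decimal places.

R(0,0) (trapezoid, 1 panel, h=1.2000): 0.63501
R(1,0) (trapezoid, 2 panels, h=0.6000): 0.50259
R(1,1) = 0.50259 + (0.50259 − 0.63501)/3 = 0.45845

0.458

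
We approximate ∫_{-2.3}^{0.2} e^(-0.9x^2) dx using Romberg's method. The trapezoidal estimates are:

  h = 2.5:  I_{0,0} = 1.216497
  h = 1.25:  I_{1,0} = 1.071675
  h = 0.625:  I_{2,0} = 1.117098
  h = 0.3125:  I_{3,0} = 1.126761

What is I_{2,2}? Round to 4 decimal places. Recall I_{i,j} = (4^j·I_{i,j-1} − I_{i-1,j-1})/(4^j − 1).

Richardson extrapolation on the trapezoidal column (denominator 4−1=3):
I_{1,1} = 1.071675 + (1.071675 − 1.216497)/3 = 1.023401
I_{2,1} = 1.117098 + (1.117098 − 1.071675)/3 = 1.132239
I_{2,2} = 1.132239 + (1.132239 − 1.023401)/15 = 1.139495

1.1395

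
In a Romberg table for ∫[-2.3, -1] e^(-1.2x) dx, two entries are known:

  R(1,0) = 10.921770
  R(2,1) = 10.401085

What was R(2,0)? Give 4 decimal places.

10.5313

From R(2,1) = (4·R(2,0) − R(1,0))/3, solve for R(2,0):
4·R(2,0) = 3·10.401085 + 10.921770 = 42.125025
R(2,0) = 10.531256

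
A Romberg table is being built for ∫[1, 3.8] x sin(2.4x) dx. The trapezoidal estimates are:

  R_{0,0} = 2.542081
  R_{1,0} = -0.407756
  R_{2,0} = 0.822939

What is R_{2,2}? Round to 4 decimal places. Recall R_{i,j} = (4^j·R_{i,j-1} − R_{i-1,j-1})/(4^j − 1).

1.4081

Richardson extrapolation on the trapezoidal column (denominator 4−1=3):
R_{1,1} = -0.407756 + (-0.407756 − 2.542081)/3 = -1.391035
R_{2,1} = (4·0.822939 − (-0.407756)) / 3 = 1.233171
R_{2,2} = (16·1.233171 − (-1.391035)) / 15 = 1.408118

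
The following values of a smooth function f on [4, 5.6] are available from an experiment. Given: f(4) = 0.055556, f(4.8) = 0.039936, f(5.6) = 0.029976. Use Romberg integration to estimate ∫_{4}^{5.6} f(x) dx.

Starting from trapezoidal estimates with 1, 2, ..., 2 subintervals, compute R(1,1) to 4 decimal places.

0.0654

R(0,0) (trapezoid, 1 panel, h=1.6000): 0.068426
R(1,0) (trapezoid, 2 panels, h=0.8000): 0.066162
R(1,1) = 0.066162 + (0.066162 − 0.068426)/3 = 0.065407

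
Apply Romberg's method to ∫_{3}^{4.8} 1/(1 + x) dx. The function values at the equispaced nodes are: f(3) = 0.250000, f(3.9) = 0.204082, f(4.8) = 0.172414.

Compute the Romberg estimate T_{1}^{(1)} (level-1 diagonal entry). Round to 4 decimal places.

T_{0}^{(0)} (trapezoid, 1 panel, h=1.8000): 0.380173
T_{1}^{(0)} (trapezoid, 2 panels, h=0.9000): 0.373760
T_{1}^{(1)} = 0.373760 + (0.373760 − 0.380173)/3 = 0.371622

0.3716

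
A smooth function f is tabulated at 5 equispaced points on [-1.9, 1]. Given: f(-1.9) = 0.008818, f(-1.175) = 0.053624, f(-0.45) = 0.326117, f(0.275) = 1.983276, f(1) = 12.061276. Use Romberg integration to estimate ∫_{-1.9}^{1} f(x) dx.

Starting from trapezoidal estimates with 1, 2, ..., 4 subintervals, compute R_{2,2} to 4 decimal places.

4.9488

R_{0,0} (trapezoid, 1 panel, h=2.9000): 17.501636
R_{1,0} (trapezoid, 2 panels, h=1.4500): 9.223688
R_{2,0} (trapezoid, 4 panels, h=0.7250): 6.088596
R_{1,1} = 9.223688 + (9.223688 − 17.501636)/3 = 6.464372
R_{2,1} = 6.088596 + (6.088596 − 9.223688)/3 = 5.043565
R_{2,2} = 5.043565 + (5.043565 − 6.464372)/15 = 4.948845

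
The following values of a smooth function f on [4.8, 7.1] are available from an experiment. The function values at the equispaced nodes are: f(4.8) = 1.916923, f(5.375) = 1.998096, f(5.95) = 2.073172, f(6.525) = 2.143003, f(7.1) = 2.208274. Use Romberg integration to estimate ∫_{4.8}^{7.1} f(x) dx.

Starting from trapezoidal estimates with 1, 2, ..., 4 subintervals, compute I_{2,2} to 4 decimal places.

4.7602

I_{0,0} (trapezoid, 1 panel, h=2.3000): 4.743977
I_{1,0} (trapezoid, 2 panels, h=1.1500): 4.756136
I_{2,0} (trapezoid, 4 panels, h=0.5750): 4.759200
I_{1,1} = 4.756136 + (4.756136 − 4.743977)/3 = 4.760189
I_{2,1} = 4.759200 + (4.759200 − 4.756136)/3 = 4.760221
I_{2,2} = 4.760221 + (4.760221 − 4.760189)/15 = 4.760223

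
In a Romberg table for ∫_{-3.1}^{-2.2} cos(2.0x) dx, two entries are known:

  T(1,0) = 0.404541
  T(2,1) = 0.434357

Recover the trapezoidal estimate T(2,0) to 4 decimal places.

0.4269

From T(2,1) = (4·T(2,0) − T(1,0))/3, solve for T(2,0):
4·T(2,0) = 3·0.434357 + 0.404541 = 1.707612
T(2,0) = 0.426903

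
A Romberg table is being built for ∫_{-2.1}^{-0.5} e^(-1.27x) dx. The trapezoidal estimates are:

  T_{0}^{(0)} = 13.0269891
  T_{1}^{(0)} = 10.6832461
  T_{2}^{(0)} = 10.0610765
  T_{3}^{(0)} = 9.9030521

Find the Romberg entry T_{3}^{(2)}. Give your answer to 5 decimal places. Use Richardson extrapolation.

T_{2}^{(1)} = (4·10.0610765 − 10.6832461) / 3 = 9.8536866
T_{3}^{(1)} = (4·9.9030521 − 10.0610765) / 3 = 9.8503773
T_{3}^{(2)} = (16·9.8503773 − 9.8536866) / 15 = 9.8501567

9.85016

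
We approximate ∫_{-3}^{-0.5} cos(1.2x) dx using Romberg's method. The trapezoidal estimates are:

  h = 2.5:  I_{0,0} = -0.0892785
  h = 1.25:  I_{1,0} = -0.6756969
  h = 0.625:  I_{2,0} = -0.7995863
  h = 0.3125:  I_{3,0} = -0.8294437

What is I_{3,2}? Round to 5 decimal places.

-0.83930

Richardson extrapolation on the trapezoidal column (denominator 4−1=3):
I_{2,1} = (4·(-0.7995863) − (-0.6756969)) / 3 = -0.8408828
I_{3,1} = -0.8294437 + (-0.8294437 − (-0.7995863))/3 = -0.8393962
I_{3,2} = -0.8393962 + (-0.8393962 − (-0.8408828))/15 = -0.8392971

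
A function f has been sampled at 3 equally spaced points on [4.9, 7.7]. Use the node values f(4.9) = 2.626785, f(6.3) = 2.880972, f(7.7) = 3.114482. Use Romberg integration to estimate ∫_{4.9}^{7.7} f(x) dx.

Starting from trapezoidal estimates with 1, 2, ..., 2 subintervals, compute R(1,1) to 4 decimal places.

8.0571

R(0,0) (trapezoid, 1 panel, h=2.8000): 8.037774
R(1,0) (trapezoid, 2 panels, h=1.4000): 8.052248
R(1,1) = 8.052248 + (8.052248 − 8.037774)/3 = 8.057073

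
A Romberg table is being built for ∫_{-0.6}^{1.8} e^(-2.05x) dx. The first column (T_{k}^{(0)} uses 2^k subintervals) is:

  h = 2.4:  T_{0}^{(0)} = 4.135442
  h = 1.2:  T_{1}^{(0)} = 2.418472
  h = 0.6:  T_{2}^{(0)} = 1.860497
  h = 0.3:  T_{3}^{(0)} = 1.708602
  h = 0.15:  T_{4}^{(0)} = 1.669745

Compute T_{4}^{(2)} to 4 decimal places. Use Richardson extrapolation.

Richardson extrapolation on the trapezoidal column (denominator 4−1=3):
T_{3}^{(1)} = 1.708602 + (1.708602 − 1.860497)/3 = 1.657970
T_{4}^{(1)} = (4·1.669745 − 1.708602) / 3 = 1.656793
T_{4}^{(2)} = (16·1.656793 − 1.657970) / 15 = 1.656715
(Column j=1 coincides with Simpson's rule on the same nodes.)

1.6567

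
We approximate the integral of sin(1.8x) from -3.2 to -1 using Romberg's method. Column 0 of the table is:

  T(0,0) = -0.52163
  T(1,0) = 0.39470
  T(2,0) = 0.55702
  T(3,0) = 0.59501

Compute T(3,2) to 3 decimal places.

0.607

Richardson extrapolation on the trapezoidal column (denominator 4−1=3):
T(2,1) = 0.55702 + (0.55702 − 0.39470)/3 = 0.61113
T(3,1) = 0.59501 + (0.59501 − 0.55702)/3 = 0.60767
T(3,2) = 0.60767 + (0.60767 − 0.61113)/15 = 0.60744
(Column j=1 coincides with Simpson's rule on the same nodes.)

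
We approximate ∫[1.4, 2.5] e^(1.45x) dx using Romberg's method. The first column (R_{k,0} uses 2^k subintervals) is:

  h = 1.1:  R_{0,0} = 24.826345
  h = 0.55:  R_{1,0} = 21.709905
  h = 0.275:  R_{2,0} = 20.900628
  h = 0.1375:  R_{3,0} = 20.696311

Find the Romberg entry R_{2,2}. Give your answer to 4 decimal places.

Richardson extrapolation on the trapezoidal column (denominator 4−1=3):
R_{1,1} = 21.709905 + (21.709905 − 24.826345)/3 = 20.671092
R_{2,1} = (4·20.900628 − 21.709905) / 3 = 20.630869
R_{2,2} = (16·20.630869 − 20.671092) / 15 = 20.628187

20.6282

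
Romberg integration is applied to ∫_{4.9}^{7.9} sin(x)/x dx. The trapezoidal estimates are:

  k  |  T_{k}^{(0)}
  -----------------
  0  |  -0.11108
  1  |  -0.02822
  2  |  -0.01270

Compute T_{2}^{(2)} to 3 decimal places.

T_{1}^{(1)} = -0.02822 + (-0.02822 − (-0.11108))/3 = -0.00060
T_{2}^{(1)} = -0.01270 + (-0.01270 − (-0.02822))/3 = -0.00753
T_{2}^{(2)} = -0.00753 + (-0.00753 − (-0.00060))/15 = -0.00799
(Column j=1 coincides with Simpson's rule on the same nodes.)

-0.008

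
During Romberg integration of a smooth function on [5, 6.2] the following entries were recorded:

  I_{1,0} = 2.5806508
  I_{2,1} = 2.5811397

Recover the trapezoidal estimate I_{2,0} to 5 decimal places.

From I_{2,1} = (4·I_{2,0} − I_{1,0})/3, solve for I_{2,0}:
4·I_{2,0} = 3·2.5811397 + 2.5806508 = 10.3240699
I_{2,0} = 2.5810175

2.58102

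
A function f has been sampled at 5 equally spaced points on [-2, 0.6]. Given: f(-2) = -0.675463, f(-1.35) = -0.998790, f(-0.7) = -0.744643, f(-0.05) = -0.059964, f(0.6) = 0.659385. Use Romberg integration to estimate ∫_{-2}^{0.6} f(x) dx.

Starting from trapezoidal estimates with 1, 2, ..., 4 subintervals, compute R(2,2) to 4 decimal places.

-1.2402

R(0,0) (trapezoid, 1 panel, h=2.6000): -0.020901
R(1,0) (trapezoid, 2 panels, h=1.3000): -0.978487
R(2,0) (trapezoid, 4 panels, h=0.6500): -1.177433
R(1,1) = -0.978487 + (-0.978487 − (-0.020901))/3 = -1.297682
R(2,1) = -1.177433 + (-1.177433 − (-0.978487))/3 = -1.243748
R(2,2) = -1.243748 + (-1.243748 − (-1.297682))/15 = -1.240152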